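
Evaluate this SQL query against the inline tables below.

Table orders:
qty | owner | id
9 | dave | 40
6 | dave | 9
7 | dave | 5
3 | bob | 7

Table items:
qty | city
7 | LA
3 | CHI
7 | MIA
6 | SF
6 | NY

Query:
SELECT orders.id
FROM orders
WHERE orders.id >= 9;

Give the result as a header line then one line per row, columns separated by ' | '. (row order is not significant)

== RESULT ==
orders.id
40
9

Derivation:
After WHERE (2 rows):
orders.qty | orders.owner | orders.id
9 | dave | 40
6 | dave | 9
After SELECT (2 rows):
orders.id
40
9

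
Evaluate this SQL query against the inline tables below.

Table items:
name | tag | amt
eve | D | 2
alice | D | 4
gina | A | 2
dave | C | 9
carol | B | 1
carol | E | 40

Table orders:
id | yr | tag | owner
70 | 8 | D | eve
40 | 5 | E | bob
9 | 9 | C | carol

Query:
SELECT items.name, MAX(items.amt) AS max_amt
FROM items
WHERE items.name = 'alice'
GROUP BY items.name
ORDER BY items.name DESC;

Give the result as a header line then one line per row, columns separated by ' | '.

== RESULT ==
items.name | max_amt
alice | 4

Derivation:
After WHERE (1 rows):
items.name | items.tag | items.amt
alice | D | 4
After GROUP BY (1 rows):
items.name | max_amt
alice | 4
After ORDER BY (1 rows):
items.name | max_amt
alice | 4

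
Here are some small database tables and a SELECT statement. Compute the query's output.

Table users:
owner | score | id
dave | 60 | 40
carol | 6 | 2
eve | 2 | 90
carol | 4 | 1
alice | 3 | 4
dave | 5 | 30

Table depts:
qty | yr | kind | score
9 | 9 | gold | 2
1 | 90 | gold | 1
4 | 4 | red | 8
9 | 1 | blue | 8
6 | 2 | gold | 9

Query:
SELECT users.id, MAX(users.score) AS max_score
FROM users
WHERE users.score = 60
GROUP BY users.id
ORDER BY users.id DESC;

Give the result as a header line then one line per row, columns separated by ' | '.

== RESULT ==
users.id | max_score
40 | 60

Derivation:
After WHERE (1 rows):
users.owner | users.score | users.id
dave | 60 | 40
After GROUP BY (1 rows):
users.id | max_score
40 | 60
After ORDER BY (1 rows):
users.id | max_score
40 | 60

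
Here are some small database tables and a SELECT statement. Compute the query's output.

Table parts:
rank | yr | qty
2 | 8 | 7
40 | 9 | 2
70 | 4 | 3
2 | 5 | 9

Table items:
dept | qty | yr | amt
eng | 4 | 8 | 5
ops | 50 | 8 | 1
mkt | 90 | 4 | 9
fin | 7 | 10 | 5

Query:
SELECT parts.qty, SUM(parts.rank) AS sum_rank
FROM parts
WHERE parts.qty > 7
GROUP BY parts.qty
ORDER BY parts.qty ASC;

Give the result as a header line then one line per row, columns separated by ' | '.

After WHERE (1 rows):
parts.rank | parts.yr | parts.qty
2 | 5 | 9
After GROUP BY (1 rows):
parts.qty | sum_rank
9 | 2
After ORDER BY (1 rows):
parts.qty | sum_rank
9 | 2

== RESULT ==
parts.qty | sum_rank
9 | 2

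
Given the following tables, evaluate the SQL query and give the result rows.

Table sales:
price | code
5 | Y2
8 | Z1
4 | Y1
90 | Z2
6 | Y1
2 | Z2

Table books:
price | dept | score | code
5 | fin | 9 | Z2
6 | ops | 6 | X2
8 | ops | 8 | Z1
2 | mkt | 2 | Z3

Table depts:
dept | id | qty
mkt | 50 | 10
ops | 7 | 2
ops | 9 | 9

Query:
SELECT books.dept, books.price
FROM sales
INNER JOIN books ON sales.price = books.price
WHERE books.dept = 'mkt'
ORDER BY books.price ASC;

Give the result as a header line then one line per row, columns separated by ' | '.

After JOIN books (4 rows):
sales.price | sales.code | books.price | books.dept | books.score | books.code
5 | Y2 | 5 | fin | 9 | Z2
8 | Z1 | 8 | ops | 8 | Z1
6 | Y1 | 6 | ops | 6 | X2
2 | Z2 | 2 | mkt | 2 | Z3
After WHERE (1 rows):
sales.price | sales.code | books.price | books.dept | books.score | books.code
2 | Z2 | 2 | mkt | 2 | Z3
After SELECT (1 rows):
books.dept | books.price
mkt | 2
After ORDER BY (1 rows):
books.dept | books.price
mkt | 2

== RESULT ==
books.dept | books.price
mkt | 2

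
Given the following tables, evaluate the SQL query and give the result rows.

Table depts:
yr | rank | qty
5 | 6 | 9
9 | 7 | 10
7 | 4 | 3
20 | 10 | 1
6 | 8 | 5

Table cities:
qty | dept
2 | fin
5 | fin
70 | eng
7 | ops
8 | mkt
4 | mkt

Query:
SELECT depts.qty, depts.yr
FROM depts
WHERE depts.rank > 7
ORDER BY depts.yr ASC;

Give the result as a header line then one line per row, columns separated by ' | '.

== RESULT ==
depts.qty | depts.yr
5 | 6
1 | 20

Derivation:
After WHERE (2 rows):
depts.yr | depts.rank | depts.qty
20 | 10 | 1
6 | 8 | 5
After SELECT (2 rows):
depts.qty | depts.yr
1 | 20
5 | 6
After ORDER BY (2 rows):
depts.qty | depts.yr
5 | 6
1 | 20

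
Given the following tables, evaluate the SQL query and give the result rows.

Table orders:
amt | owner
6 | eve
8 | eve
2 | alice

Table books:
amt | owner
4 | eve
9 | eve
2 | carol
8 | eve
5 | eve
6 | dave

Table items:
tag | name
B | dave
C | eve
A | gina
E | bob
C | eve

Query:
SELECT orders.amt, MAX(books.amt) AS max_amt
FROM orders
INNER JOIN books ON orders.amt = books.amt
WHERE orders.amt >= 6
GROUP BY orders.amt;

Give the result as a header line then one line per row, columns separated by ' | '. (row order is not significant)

== RESULT ==
orders.amt | max_amt
6 | 6
8 | 8

Derivation:
After JOIN books (3 rows):
orders.amt | orders.owner | books.amt | books.owner
6 | eve | 6 | dave
8 | eve | 8 | eve
2 | alice | 2 | carol
After WHERE (2 rows):
orders.amt | orders.owner | books.amt | books.owner
6 | eve | 6 | dave
8 | eve | 8 | eve
After GROUP BY (2 rows):
orders.amt | max_amt
6 | 6
8 | 8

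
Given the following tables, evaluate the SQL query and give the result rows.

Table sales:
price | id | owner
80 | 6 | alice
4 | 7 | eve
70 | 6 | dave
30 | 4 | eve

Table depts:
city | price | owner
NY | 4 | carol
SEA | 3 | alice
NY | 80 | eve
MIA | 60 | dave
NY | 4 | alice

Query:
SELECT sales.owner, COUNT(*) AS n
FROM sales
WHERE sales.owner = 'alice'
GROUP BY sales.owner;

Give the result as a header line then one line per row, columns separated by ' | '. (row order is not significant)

== RESULT ==
sales.owner | n
alice | 1

Derivation:
After WHERE (1 rows):
sales.price | sales.id | sales.owner
80 | 6 | alice
After GROUP BY (1 rows):
sales.owner | n
alice | 1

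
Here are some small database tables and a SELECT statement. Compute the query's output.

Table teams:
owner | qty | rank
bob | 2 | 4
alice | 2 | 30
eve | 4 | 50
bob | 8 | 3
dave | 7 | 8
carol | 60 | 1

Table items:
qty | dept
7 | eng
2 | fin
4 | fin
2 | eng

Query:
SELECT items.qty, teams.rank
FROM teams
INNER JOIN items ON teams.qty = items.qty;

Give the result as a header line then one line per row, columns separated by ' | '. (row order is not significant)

After JOIN items (6 rows):
teams.owner | teams.qty | teams.rank | items.qty | items.dept
bob | 2 | 4 | 2 | fin
bob | 2 | 4 | 2 | eng
alice | 2 | 30 | 2 | fin
alice | 2 | 30 | 2 | eng
eve | 4 | 50 | 4 | fin
dave | 7 | 8 | 7 | eng
After SELECT (6 rows):
items.qty | teams.rank
2 | 4
2 | 4
2 | 30
2 | 30
4 | 50
7 | 8

== RESULT ==
items.qty | teams.rank
2 | 4
2 | 4
2 | 30
2 | 30
4 | 50
7 | 8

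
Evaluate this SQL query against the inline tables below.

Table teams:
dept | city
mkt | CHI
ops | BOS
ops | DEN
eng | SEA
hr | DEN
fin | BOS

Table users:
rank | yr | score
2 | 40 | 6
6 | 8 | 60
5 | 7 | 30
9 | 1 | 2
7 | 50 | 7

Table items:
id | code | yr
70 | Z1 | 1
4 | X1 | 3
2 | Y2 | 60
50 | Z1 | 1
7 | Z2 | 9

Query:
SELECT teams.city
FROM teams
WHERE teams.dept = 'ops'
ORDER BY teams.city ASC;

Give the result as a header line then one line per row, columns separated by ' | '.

After WHERE (2 rows):
teams.dept | teams.city
ops | BOS
ops | DEN
After SELECT (2 rows):
teams.city
BOS
DEN
After ORDER BY (2 rows):
teams.city
BOS
DEN

== RESULT ==
teams.city
BOS
DEN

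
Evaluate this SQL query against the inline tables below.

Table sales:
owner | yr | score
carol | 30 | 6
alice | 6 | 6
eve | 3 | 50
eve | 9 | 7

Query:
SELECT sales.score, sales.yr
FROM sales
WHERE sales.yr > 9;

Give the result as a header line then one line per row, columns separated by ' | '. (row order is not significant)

== RESULT ==
sales.score | sales.yr
6 | 30

Derivation:
After WHERE (1 rows):
sales.owner | sales.yr | sales.score
carol | 30 | 6
After SELECT (1 rows):
sales.score | sales.yr
6 | 30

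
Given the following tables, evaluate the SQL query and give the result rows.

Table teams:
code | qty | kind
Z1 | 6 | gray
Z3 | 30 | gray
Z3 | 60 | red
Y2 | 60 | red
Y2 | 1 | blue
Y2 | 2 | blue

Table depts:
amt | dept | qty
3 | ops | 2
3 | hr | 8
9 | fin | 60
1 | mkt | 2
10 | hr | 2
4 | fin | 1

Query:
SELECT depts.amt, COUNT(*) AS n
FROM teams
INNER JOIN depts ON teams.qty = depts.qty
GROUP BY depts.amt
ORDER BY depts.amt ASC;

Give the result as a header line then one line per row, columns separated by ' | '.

After JOIN depts (6 rows):
teams.code | teams.qty | teams.kind | depts.amt | depts.dept | depts.qty
Z3 | 60 | red | 9 | fin | 60
Y2 | 60 | red | 9 | fin | 60
Y2 | 1 | blue | 4 | fin | 1
Y2 | 2 | blue | 3 | ops | 2
Y2 | 2 | blue | 1 | mkt | 2
Y2 | 2 | blue | 10 | hr | 2
After GROUP BY (5 rows):
depts.amt | n
9 | 2
4 | 1
3 | 1
1 | 1
10 | 1
After ORDER BY (5 rows):
depts.amt | n
1 | 1
3 | 1
4 | 1
9 | 2
10 | 1

== RESULT ==
depts.amt | n
1 | 1
3 | 1
4 | 1
9 | 2
10 | 1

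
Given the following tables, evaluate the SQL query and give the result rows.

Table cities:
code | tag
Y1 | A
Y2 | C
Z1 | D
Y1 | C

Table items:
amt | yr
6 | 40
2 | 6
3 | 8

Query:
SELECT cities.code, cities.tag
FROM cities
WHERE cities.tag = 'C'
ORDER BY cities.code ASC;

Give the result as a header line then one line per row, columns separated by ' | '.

After WHERE (2 rows):
cities.code | cities.tag
Y2 | C
Y1 | C
After SELECT (2 rows):
cities.code | cities.tag
Y2 | C
Y1 | C
After ORDER BY (2 rows):
cities.code | cities.tag
Y1 | C
Y2 | C

== RESULT ==
cities.code | cities.tag
Y1 | C
Y2 | C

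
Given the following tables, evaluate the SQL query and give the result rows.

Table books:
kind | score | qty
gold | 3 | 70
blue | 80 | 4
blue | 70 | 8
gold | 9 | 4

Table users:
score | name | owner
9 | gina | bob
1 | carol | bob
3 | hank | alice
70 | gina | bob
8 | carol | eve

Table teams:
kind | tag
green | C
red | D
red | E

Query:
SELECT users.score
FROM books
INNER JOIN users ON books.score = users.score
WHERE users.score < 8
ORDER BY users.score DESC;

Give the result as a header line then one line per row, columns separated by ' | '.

== RESULT ==
users.score
3

Derivation:
After JOIN users (3 rows):
books.kind | books.score | books.qty | users.score | users.name | users.owner
gold | 3 | 70 | 3 | hank | alice
blue | 70 | 8 | 70 | gina | bob
gold | 9 | 4 | 9 | gina | bob
After WHERE (1 rows):
books.kind | books.score | books.qty | users.score | users.name | users.owner
gold | 3 | 70 | 3 | hank | alice
After SELECT (1 rows):
users.score
3
After ORDER BY (1 rows):
users.score
3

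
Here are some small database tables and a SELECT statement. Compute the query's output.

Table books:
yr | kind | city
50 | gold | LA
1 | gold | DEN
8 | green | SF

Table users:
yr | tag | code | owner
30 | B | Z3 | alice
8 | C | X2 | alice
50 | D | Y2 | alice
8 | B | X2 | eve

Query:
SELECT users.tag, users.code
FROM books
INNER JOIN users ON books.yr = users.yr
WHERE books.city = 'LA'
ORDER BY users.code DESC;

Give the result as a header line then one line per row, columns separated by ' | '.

After JOIN users (3 rows):
books.yr | books.kind | books.city | users.yr | users.tag | users.code | users.owner
50 | gold | LA | 50 | D | Y2 | alice
8 | green | SF | 8 | C | X2 | alice
8 | green | SF | 8 | B | X2 | eve
After WHERE (1 rows):
books.yr | books.kind | books.city | users.yr | users.tag | users.code | users.owner
50 | gold | LA | 50 | D | Y2 | alice
After SELECT (1 rows):
users.tag | users.code
D | Y2
After ORDER BY (1 rows):
users.tag | users.code
D | Y2

== RESULT ==
users.tag | users.code
D | Y2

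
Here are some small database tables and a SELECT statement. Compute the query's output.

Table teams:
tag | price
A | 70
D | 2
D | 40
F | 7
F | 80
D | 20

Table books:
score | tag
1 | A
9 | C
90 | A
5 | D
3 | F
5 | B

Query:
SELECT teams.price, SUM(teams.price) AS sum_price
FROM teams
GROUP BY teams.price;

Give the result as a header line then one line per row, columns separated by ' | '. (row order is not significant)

== RESULT ==
teams.price | sum_price
70 | 70
2 | 2
40 | 40
7 | 7
80 | 80
20 | 20

Derivation:
After GROUP BY (6 rows):
teams.price | sum_price
70 | 70
2 | 2
40 | 40
7 | 7
80 | 80
20 | 20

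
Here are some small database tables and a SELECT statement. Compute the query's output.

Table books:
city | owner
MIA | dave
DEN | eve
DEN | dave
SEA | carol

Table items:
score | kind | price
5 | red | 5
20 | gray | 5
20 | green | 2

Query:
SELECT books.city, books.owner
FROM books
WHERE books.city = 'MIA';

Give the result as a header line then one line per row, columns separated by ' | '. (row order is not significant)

== RESULT ==
books.city | books.owner
MIA | dave

Derivation:
After WHERE (1 rows):
books.city | books.owner
MIA | dave
After SELECT (1 rows):
books.city | books.owner
MIA | dave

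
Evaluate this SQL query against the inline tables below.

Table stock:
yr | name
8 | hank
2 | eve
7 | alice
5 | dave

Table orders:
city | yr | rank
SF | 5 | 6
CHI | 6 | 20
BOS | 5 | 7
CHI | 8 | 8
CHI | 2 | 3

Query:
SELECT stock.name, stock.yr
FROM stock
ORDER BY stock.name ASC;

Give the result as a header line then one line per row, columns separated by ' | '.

== RESULT ==
stock.name | stock.yr
alice | 7
dave | 5
eve | 2
hank | 8

Derivation:
After SELECT (4 rows):
stock.name | stock.yr
hank | 8
eve | 2
alice | 7
dave | 5
After ORDER BY (4 rows):
stock.name | stock.yr
alice | 7
dave | 5
eve | 2
hank | 8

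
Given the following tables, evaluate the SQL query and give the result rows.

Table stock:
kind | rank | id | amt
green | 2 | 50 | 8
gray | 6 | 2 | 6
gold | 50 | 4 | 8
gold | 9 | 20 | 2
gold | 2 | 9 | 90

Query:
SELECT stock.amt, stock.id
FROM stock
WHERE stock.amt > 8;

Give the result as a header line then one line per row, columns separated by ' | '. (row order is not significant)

== RESULT ==
stock.amt | stock.id
90 | 9

Derivation:
After WHERE (1 rows):
stock.kind | stock.rank | stock.id | stock.amt
gold | 2 | 9 | 90
After SELECT (1 rows):
stock.amt | stock.id
90 | 9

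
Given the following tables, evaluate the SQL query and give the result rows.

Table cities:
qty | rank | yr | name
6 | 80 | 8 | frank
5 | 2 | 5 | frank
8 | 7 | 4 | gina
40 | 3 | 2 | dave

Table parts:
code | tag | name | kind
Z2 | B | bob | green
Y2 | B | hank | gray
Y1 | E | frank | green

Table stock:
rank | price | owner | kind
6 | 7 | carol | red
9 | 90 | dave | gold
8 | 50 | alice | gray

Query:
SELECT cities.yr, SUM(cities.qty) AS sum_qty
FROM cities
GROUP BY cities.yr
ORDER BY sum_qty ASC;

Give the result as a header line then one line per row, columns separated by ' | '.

After GROUP BY (4 rows):
cities.yr | sum_qty
8 | 6
5 | 5
4 | 8
2 | 40
After ORDER BY (4 rows):
cities.yr | sum_qty
5 | 5
8 | 6
4 | 8
2 | 40

== RESULT ==
cities.yr | sum_qty
5 | 5
8 | 6
4 | 8
2 | 40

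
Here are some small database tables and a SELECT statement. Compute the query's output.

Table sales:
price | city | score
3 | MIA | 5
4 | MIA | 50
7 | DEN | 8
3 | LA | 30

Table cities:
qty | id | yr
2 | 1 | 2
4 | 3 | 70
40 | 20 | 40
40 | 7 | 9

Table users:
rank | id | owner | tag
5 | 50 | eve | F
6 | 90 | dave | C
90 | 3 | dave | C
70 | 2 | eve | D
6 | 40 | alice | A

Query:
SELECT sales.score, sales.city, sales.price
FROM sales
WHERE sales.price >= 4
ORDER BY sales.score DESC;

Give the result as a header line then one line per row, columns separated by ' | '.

== RESULT ==
sales.score | sales.city | sales.price
50 | MIA | 4
8 | DEN | 7

Derivation:
After WHERE (2 rows):
sales.price | sales.city | sales.score
4 | MIA | 50
7 | DEN | 8
After SELECT (2 rows):
sales.score | sales.city | sales.price
50 | MIA | 4
8 | DEN | 7
After ORDER BY (2 rows):
sales.score | sales.city | sales.price
50 | MIA | 4
8 | DEN | 7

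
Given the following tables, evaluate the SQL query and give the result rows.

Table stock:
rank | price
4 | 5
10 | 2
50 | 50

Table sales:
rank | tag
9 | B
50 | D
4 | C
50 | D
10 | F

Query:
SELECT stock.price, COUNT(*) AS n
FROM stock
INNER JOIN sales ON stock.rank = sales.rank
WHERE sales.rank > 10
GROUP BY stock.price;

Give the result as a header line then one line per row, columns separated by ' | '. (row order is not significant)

== RESULT ==
stock.price | n
50 | 2

Derivation:
After JOIN sales (4 rows):
stock.rank | stock.price | sales.rank | sales.tag
4 | 5 | 4 | C
10 | 2 | 10 | F
50 | 50 | 50 | D
50 | 50 | 50 | D
After WHERE (2 rows):
stock.rank | stock.price | sales.rank | sales.tag
50 | 50 | 50 | D
50 | 50 | 50 | D
After GROUP BY (1 rows):
stock.price | n
50 | 2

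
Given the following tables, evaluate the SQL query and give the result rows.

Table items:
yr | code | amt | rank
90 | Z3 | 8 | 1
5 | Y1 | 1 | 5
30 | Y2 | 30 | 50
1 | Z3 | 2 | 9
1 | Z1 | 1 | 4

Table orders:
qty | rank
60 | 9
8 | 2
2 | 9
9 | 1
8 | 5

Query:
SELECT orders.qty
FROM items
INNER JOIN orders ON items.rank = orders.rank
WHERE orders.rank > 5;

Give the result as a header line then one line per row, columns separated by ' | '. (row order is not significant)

After JOIN orders (4 rows):
items.yr | items.code | items.amt | items.rank | orders.qty | orders.rank
90 | Z3 | 8 | 1 | 9 | 1
5 | Y1 | 1 | 5 | 8 | 5
1 | Z3 | 2 | 9 | 60 | 9
1 | Z3 | 2 | 9 | 2 | 9
After WHERE (2 rows):
items.yr | items.code | items.amt | items.rank | orders.qty | orders.rank
1 | Z3 | 2 | 9 | 60 | 9
1 | Z3 | 2 | 9 | 2 | 9
After SELECT (2 rows):
orders.qty
60
2

== RESULT ==
orders.qty
60
2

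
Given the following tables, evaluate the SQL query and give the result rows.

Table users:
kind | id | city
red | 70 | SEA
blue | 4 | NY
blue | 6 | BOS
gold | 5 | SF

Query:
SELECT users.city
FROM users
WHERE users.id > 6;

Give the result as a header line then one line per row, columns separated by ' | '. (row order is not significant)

After WHERE (1 rows):
users.kind | users.id | users.city
red | 70 | SEA
After SELECT (1 rows):
users.city
SEA

== RESULT ==
users.city
SEA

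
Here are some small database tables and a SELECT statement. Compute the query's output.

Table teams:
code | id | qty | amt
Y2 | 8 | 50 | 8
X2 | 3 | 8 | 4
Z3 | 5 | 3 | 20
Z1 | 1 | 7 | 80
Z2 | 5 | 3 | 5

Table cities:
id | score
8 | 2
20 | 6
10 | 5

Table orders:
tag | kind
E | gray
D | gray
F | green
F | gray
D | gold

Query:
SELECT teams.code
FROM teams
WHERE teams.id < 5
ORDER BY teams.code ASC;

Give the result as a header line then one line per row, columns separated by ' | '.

After WHERE (2 rows):
teams.code | teams.id | teams.qty | teams.amt
X2 | 3 | 8 | 4
Z1 | 1 | 7 | 80
After SELECT (2 rows):
teams.code
X2
Z1
After ORDER BY (2 rows):
teams.code
X2
Z1

== RESULT ==
teams.code
X2
Z1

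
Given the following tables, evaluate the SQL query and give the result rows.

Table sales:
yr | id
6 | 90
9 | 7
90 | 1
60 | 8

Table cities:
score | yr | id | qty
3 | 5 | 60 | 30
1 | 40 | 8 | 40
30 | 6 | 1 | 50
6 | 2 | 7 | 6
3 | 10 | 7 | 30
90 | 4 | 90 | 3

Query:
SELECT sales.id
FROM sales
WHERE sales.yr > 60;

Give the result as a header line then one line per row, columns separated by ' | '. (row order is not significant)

After WHERE (1 rows):
sales.yr | sales.id
90 | 1
After SELECT (1 rows):
sales.id
1

== RESULT ==
sales.id
1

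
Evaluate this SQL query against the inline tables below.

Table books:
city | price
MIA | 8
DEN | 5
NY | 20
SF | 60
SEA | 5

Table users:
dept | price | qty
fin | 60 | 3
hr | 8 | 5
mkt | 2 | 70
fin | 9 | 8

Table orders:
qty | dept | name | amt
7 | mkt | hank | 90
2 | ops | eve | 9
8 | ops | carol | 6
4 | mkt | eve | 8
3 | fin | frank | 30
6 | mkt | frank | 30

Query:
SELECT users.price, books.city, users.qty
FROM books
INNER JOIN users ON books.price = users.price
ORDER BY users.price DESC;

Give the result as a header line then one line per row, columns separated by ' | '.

After JOIN users (2 rows):
books.city | books.price | users.dept | users.price | users.qty
MIA | 8 | hr | 8 | 5
SF | 60 | fin | 60 | 3
After SELECT (2 rows):
users.price | books.city | users.qty
8 | MIA | 5
60 | SF | 3
After ORDER BY (2 rows):
users.price | books.city | users.qty
60 | SF | 3
8 | MIA | 5

== RESULT ==
users.price | books.city | users.qty
60 | SF | 3
8 | MIA | 5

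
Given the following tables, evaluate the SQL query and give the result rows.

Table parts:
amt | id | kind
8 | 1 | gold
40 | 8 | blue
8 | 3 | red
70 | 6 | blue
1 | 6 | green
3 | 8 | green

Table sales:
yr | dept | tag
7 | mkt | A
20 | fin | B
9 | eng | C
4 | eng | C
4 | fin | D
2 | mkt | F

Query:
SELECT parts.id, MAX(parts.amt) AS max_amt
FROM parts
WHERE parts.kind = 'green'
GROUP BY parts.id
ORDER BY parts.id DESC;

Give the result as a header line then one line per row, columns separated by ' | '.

After WHERE (2 rows):
parts.amt | parts.id | parts.kind
1 | 6 | green
3 | 8 | green
After GROUP BY (2 rows):
parts.id | max_amt
6 | 1
8 | 3
After ORDER BY (2 rows):
parts.id | max_amt
8 | 3
6 | 1

== RESULT ==
parts.id | max_amt
8 | 3
6 | 1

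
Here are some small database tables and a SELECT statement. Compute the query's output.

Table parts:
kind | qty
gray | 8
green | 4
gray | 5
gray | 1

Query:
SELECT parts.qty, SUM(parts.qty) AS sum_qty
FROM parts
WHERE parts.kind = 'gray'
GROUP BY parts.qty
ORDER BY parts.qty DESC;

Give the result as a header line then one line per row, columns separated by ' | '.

After WHERE (3 rows):
parts.kind | parts.qty
gray | 8
gray | 5
gray | 1
After GROUP BY (3 rows):
parts.qty | sum_qty
8 | 8
5 | 5
1 | 1
After ORDER BY (3 rows):
parts.qty | sum_qty
8 | 8
5 | 5
1 | 1

== RESULT ==
parts.qty | sum_qty
8 | 8
5 | 5
1 | 1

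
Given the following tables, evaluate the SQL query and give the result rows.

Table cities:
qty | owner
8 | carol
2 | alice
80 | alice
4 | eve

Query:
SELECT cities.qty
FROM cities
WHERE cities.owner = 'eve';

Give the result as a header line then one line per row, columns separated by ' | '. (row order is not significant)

After WHERE (1 rows):
cities.qty | cities.owner
4 | eve
After SELECT (1 rows):
cities.qty
4

== RESULT ==
cities.qty
4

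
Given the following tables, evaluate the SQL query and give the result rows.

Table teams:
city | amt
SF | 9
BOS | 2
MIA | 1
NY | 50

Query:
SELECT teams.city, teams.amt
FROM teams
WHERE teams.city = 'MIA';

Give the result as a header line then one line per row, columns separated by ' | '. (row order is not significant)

== RESULT ==
teams.city | teams.amt
MIA | 1

Derivation:
After WHERE (1 rows):
teams.city | teams.amt
MIA | 1
After SELECT (1 rows):
teams.city | teams.amt
MIA | 1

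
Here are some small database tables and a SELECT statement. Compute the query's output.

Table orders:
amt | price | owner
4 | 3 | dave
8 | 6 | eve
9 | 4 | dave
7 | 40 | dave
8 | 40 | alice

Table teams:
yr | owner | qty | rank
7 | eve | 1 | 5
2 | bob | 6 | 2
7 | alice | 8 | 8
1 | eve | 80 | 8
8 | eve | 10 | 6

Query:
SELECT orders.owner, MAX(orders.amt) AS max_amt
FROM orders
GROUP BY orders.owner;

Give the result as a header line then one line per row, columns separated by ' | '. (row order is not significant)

== RESULT ==
orders.owner | max_amt
dave | 9
eve | 8
alice | 8

Derivation:
After GROUP BY (3 rows):
orders.owner | max_amt
dave | 9
eve | 8
alice | 8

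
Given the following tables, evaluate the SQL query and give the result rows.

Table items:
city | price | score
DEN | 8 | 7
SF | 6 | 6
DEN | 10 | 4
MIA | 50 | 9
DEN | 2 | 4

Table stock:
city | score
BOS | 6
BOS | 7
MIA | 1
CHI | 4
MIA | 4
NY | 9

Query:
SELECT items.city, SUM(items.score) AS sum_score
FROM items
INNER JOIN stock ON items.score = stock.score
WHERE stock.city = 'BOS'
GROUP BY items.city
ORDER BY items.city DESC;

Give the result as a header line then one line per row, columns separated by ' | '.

== RESULT ==
items.city | sum_score
SF | 6
DEN | 7

Derivation:
After JOIN stock (7 rows):
items.city | items.price | items.score | stock.city | stock.score
DEN | 8 | 7 | BOS | 7
SF | 6 | 6 | BOS | 6
DEN | 10 | 4 | CHI | 4
DEN | 10 | 4 | MIA | 4
MIA | 50 | 9 | NY | 9
DEN | 2 | 4 | CHI | 4
DEN | 2 | 4 | MIA | 4
After WHERE (2 rows):
items.city | items.price | items.score | stock.city | stock.score
DEN | 8 | 7 | BOS | 7
SF | 6 | 6 | BOS | 6
After GROUP BY (2 rows):
items.city | sum_score
DEN | 7
SF | 6
After ORDER BY (2 rows):
items.city | sum_score
SF | 6
DEN | 7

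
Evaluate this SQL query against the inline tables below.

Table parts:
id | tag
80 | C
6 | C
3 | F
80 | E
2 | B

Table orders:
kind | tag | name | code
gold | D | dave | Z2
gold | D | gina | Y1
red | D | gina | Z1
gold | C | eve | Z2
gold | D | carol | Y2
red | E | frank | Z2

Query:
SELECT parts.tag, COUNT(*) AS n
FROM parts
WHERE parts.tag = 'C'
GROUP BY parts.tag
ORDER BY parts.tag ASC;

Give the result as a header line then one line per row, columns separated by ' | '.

== RESULT ==
parts.tag | n
C | 2

Derivation:
After WHERE (2 rows):
parts.id | parts.tag
80 | C
6 | C
After GROUP BY (1 rows):
parts.tag | n
C | 2
After ORDER BY (1 rows):
parts.tag | n
C | 2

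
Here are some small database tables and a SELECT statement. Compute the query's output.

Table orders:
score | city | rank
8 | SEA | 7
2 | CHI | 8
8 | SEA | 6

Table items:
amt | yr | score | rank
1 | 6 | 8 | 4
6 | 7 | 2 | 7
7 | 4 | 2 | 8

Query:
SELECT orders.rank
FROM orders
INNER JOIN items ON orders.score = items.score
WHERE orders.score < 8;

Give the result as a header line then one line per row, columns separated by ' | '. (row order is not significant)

After JOIN items (4 rows):
orders.score | orders.city | orders.rank | items.amt | items.yr | items.score | items.rank
8 | SEA | 7 | 1 | 6 | 8 | 4
2 | CHI | 8 | 6 | 7 | 2 | 7
2 | CHI | 8 | 7 | 4 | 2 | 8
8 | SEA | 6 | 1 | 6 | 8 | 4
After WHERE (2 rows):
orders.score | orders.city | orders.rank | items.amt | items.yr | items.score | items.rank
2 | CHI | 8 | 6 | 7 | 2 | 7
2 | CHI | 8 | 7 | 4 | 2 | 8
After SELECT (2 rows):
orders.rank
8
8

== RESULT ==
orders.rank
8
8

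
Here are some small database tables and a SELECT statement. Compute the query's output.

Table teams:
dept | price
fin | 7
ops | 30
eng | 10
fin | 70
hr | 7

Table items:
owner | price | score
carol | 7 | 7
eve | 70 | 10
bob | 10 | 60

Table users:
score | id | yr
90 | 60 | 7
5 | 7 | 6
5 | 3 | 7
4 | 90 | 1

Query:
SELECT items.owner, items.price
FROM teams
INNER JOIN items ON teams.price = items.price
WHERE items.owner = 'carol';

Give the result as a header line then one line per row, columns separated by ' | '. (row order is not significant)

== RESULT ==
items.owner | items.price
carol | 7
carol | 7

Derivation:
After JOIN items (4 rows):
teams.dept | teams.price | items.owner | items.price | items.score
fin | 7 | carol | 7 | 7
eng | 10 | bob | 10 | 60
fin | 70 | eve | 70 | 10
hr | 7 | carol | 7 | 7
After WHERE (2 rows):
teams.dept | teams.price | items.owner | items.price | items.score
fin | 7 | carol | 7 | 7
hr | 7 | carol | 7 | 7
After SELECT (2 rows):
items.owner | items.price
carol | 7
carol | 7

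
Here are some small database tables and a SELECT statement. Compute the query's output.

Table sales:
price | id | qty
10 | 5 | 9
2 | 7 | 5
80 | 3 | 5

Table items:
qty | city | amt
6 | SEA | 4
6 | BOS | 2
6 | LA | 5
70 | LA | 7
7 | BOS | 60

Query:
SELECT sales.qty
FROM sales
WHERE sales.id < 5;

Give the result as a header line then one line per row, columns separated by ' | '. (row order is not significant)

== RESULT ==
sales.qty
5

Derivation:
After WHERE (1 rows):
sales.price | sales.id | sales.qty
80 | 3 | 5
After SELECT (1 rows):
sales.qty
5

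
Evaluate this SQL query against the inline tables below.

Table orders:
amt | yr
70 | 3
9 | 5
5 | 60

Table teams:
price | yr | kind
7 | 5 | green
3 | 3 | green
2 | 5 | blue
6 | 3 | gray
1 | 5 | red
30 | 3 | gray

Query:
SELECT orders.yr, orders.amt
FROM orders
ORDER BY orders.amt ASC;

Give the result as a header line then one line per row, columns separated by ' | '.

== RESULT ==
orders.yr | orders.amt
60 | 5
5 | 9
3 | 70

Derivation:
After SELECT (3 rows):
orders.yr | orders.amt
3 | 70
5 | 9
60 | 5
After ORDER BY (3 rows):
orders.yr | orders.amt
60 | 5
5 | 9
3 | 70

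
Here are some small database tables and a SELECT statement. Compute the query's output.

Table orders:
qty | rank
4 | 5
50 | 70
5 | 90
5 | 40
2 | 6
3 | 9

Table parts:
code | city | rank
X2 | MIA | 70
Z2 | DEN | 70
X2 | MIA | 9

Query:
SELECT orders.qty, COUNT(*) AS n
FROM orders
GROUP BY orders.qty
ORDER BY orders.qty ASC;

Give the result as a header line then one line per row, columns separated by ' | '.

After GROUP BY (5 rows):
orders.qty | n
4 | 1
50 | 1
5 | 2
2 | 1
3 | 1
After ORDER BY (5 rows):
orders.qty | n
2 | 1
3 | 1
4 | 1
5 | 2
50 | 1

== RESULT ==
orders.qty | n
2 | 1
3 | 1
4 | 1
5 | 2
50 | 1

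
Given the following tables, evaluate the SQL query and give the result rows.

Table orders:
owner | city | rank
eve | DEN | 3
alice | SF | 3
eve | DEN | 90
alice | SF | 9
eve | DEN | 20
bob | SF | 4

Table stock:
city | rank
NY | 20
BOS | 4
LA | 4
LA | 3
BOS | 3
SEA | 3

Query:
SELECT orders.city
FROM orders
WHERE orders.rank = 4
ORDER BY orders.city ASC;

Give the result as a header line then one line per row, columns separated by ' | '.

== RESULT ==
orders.city
SF

Derivation:
After WHERE (1 rows):
orders.owner | orders.city | orders.rank
bob | SF | 4
After SELECT (1 rows):
orders.city
SF
After ORDER BY (1 rows):
orders.city
SF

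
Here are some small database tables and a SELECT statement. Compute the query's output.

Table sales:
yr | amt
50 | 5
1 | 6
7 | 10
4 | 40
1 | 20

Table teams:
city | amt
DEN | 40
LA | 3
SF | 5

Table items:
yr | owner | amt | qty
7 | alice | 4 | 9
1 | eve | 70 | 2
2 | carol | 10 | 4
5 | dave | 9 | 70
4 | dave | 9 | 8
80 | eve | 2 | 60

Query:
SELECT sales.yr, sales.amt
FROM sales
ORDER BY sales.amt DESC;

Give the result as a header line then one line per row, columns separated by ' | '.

== RESULT ==
sales.yr | sales.amt
4 | 40
1 | 20
7 | 10
1 | 6
50 | 5

Derivation:
After SELECT (5 rows):
sales.yr | sales.amt
50 | 5
1 | 6
7 | 10
4 | 40
1 | 20
After ORDER BY (5 rows):
sales.yr | sales.amt
4 | 40
1 | 20
7 | 10
1 | 6
50 | 5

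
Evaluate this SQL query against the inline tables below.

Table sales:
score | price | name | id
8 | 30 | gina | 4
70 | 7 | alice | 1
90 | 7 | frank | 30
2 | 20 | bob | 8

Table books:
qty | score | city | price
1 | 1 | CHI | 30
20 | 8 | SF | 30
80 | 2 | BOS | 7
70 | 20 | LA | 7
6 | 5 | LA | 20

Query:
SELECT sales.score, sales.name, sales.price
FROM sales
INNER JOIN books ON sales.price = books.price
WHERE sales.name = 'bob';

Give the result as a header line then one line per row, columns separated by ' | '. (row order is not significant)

After JOIN books (7 rows):
sales.score | sales.price | sales.name | sales.id | books.qty | books.score | books.city | books.price
8 | 30 | gina | 4 | 1 | 1 | CHI | 30
8 | 30 | gina | 4 | 20 | 8 | SF | 30
70 | 7 | alice | 1 | 80 | 2 | BOS | 7
70 | 7 | alice | 1 | 70 | 20 | LA | 7
90 | 7 | frank | 30 | 80 | 2 | BOS | 7
90 | 7 | frank | 30 | 70 | 20 | LA | 7
2 | 20 | bob | 8 | 6 | 5 | LA | 20
After WHERE (1 rows):
sales.score | sales.price | sales.name | sales.id | books.qty | books.score | books.city | books.price
2 | 20 | bob | 8 | 6 | 5 | LA | 20
After SELECT (1 rows):
sales.score | sales.name | sales.price
2 | bob | 20

== RESULT ==
sales.score | sales.name | sales.price
2 | bob | 20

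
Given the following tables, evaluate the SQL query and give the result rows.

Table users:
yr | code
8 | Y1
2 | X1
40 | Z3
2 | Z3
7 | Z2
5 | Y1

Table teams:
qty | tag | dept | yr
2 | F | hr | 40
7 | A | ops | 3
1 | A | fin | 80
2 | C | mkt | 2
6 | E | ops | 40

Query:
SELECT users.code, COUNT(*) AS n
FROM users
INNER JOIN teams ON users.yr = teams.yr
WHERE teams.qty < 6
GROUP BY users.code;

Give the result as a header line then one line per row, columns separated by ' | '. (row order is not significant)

== RESULT ==
users.code | n
X1 | 1
Z3 | 2

Derivation:
After JOIN teams (4 rows):
users.yr | users.code | teams.qty | teams.tag | teams.dept | teams.yr
2 | X1 | 2 | C | mkt | 2
40 | Z3 | 2 | F | hr | 40
40 | Z3 | 6 | E | ops | 40
2 | Z3 | 2 | C | mkt | 2
After WHERE (3 rows):
users.yr | users.code | teams.qty | teams.tag | teams.dept | teams.yr
2 | X1 | 2 | C | mkt | 2
40 | Z3 | 2 | F | hr | 40
2 | Z3 | 2 | C | mkt | 2
After GROUP BY (2 rows):
users.code | n
X1 | 1
Z3 | 2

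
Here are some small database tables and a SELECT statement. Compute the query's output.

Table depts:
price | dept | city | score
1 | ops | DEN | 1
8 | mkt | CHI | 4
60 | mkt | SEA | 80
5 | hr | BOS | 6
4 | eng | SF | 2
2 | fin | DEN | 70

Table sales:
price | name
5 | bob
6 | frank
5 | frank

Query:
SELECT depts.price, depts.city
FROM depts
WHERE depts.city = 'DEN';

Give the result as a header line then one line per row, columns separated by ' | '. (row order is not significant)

After WHERE (2 rows):
depts.price | depts.dept | depts.city | depts.score
1 | ops | DEN | 1
2 | fin | DEN | 70
After SELECT (2 rows):
depts.price | depts.city
1 | DEN
2 | DEN

== RESULT ==
depts.price | depts.city
1 | DEN
2 | DEN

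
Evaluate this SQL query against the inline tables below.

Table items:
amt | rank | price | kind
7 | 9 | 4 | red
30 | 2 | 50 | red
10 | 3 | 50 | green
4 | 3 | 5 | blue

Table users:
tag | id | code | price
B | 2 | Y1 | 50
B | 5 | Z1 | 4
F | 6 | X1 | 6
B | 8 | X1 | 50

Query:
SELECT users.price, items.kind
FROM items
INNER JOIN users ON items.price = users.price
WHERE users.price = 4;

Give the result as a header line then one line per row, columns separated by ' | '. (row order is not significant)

== RESULT ==
users.price | items.kind
4 | red

Derivation:
After JOIN users (5 rows):
items.amt | items.rank | items.price | items.kind | users.tag | users.id | users.code | users.price
7 | 9 | 4 | red | B | 5 | Z1 | 4
30 | 2 | 50 | red | B | 2 | Y1 | 50
30 | 2 | 50 | red | B | 8 | X1 | 50
10 | 3 | 50 | green | B | 2 | Y1 | 50
10 | 3 | 50 | green | B | 8 | X1 | 50
After WHERE (1 rows):
items.amt | items.rank | items.price | items.kind | users.tag | users.id | users.code | users.price
7 | 9 | 4 | red | B | 5 | Z1 | 4
After SELECT (1 rows):
users.price | items.kind
4 | red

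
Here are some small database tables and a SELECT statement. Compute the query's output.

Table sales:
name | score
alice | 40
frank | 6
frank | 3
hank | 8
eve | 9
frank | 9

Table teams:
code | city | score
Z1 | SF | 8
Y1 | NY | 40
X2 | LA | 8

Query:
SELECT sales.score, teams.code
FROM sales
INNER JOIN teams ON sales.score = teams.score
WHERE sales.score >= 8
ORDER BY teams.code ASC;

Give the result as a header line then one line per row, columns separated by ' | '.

== RESULT ==
sales.score | teams.code
8 | X2
40 | Y1
8 | Z1

Derivation:
After JOIN teams (3 rows):
sales.name | sales.score | teams.code | teams.city | teams.score
alice | 40 | Y1 | NY | 40
hank | 8 | Z1 | SF | 8
hank | 8 | X2 | LA | 8
After WHERE (3 rows):
sales.name | sales.score | teams.code | teams.city | teams.score
alice | 40 | Y1 | NY | 40
hank | 8 | Z1 | SF | 8
hank | 8 | X2 | LA | 8
After SELECT (3 rows):
sales.score | teams.code
40 | Y1
8 | Z1
8 | X2
After ORDER BY (3 rows):
sales.score | teams.code
8 | X2
40 | Y1
8 | Z1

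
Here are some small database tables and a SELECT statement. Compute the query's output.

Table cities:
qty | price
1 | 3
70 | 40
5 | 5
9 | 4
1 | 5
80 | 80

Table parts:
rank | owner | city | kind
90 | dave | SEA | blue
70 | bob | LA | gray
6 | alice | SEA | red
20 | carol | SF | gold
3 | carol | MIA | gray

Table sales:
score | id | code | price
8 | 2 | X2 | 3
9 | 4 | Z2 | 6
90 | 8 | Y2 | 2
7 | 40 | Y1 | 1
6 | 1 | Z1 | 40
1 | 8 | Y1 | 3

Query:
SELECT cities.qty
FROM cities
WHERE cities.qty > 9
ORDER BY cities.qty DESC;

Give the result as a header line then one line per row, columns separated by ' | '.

After WHERE (2 rows):
cities.qty | cities.price
70 | 40
80 | 80
After SELECT (2 rows):
cities.qty
70
80
After ORDER BY (2 rows):
cities.qty
80
70

== RESULT ==
cities.qty
80
70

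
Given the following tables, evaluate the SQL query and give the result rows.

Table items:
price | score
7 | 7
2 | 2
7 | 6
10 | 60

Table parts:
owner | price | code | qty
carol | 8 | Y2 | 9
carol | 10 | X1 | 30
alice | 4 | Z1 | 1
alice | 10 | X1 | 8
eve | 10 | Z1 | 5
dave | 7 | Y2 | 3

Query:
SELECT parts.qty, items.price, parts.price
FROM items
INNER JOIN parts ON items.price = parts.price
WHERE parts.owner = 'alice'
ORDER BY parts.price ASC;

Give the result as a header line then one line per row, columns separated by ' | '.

After JOIN parts (5 rows):
items.price | items.score | parts.owner | parts.price | parts.code | parts.qty
7 | 7 | dave | 7 | Y2 | 3
7 | 6 | dave | 7 | Y2 | 3
10 | 60 | carol | 10 | X1 | 30
10 | 60 | alice | 10 | X1 | 8
10 | 60 | eve | 10 | Z1 | 5
After WHERE (1 rows):
items.price | items.score | parts.owner | parts.price | parts.code | parts.qty
10 | 60 | alice | 10 | X1 | 8
After SELECT (1 rows):
parts.qty | items.price | parts.price
8 | 10 | 10
After ORDER BY (1 rows):
parts.qty | items.price | parts.price
8 | 10 | 10

== RESULT ==
parts.qty | items.price | parts.price
8 | 10 | 10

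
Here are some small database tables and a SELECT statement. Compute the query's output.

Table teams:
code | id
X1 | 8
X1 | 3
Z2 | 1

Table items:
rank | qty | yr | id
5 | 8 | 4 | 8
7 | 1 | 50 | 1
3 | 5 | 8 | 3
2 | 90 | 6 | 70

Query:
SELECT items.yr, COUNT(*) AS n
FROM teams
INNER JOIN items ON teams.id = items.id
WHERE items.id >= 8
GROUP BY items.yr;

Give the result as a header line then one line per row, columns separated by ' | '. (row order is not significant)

== RESULT ==
items.yr | n
4 | 1

Derivation:
After JOIN items (3 rows):
teams.code | teams.id | items.rank | items.qty | items.yr | items.id
X1 | 8 | 5 | 8 | 4 | 8
X1 | 3 | 3 | 5 | 8 | 3
Z2 | 1 | 7 | 1 | 50 | 1
After WHERE (1 rows):
teams.code | teams.id | items.rank | items.qty | items.yr | items.id
X1 | 8 | 5 | 8 | 4 | 8
After GROUP BY (1 rows):
items.yr | n
4 | 1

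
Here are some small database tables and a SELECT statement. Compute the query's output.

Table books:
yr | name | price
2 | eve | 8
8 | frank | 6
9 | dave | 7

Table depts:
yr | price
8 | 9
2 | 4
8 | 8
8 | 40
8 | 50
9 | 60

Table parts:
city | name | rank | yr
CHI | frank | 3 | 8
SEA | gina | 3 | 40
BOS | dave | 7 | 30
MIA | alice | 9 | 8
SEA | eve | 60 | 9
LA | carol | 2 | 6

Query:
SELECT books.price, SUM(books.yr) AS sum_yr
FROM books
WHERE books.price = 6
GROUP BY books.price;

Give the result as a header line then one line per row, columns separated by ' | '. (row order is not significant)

After WHERE (1 rows):
books.yr | books.name | books.price
8 | frank | 6
After GROUP BY (1 rows):
books.price | sum_yr
6 | 8

== RESULT ==
books.price | sum_yr
6 | 8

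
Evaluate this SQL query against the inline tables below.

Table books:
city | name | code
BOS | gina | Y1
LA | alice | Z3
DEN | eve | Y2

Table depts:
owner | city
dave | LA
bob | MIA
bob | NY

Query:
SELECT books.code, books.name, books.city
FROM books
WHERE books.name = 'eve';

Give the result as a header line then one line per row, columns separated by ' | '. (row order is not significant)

After WHERE (1 rows):
books.city | books.name | books.code
DEN | eve | Y2
After SELECT (1 rows):
books.code | books.name | books.city
Y2 | eve | DEN

== RESULT ==
books.code | books.name | books.city
Y2 | eve | DEN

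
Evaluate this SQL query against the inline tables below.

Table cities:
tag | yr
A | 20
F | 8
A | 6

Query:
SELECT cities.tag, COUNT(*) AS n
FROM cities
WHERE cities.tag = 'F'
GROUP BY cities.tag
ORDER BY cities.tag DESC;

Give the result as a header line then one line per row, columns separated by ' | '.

After WHERE (1 rows):
cities.tag | cities.yr
F | 8
After GROUP BY (1 rows):
cities.tag | n
F | 1
After ORDER BY (1 rows):
cities.tag | n
F | 1

== RESULT ==
cities.tag | n
F | 1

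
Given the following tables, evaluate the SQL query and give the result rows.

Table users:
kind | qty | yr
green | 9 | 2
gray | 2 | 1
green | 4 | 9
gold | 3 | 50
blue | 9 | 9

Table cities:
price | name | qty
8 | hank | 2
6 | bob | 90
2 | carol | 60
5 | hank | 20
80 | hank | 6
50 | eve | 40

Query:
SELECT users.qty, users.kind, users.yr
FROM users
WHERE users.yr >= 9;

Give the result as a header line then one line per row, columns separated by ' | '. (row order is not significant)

== RESULT ==
users.qty | users.kind | users.yr
4 | green | 9
3 | gold | 50
9 | blue | 9

Derivation:
After WHERE (3 rows):
users.kind | users.qty | users.yr
green | 4 | 9
gold | 3 | 50
blue | 9 | 9
After SELECT (3 rows):
users.qty | users.kind | users.yr
4 | green | 9
3 | gold | 50
9 | blue | 9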